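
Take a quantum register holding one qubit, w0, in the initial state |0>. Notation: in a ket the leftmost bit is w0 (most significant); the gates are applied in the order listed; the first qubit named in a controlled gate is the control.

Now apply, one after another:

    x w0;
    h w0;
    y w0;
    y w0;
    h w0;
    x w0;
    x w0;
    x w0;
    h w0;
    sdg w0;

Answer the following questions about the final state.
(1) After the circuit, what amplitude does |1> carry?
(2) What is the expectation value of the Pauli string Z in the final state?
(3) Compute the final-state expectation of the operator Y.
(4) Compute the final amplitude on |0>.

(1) The amplitude on |1> is -sqrt(2)*I/2.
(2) The observable Z averages to 0.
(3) In the final state, Y has expectation -1.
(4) The final state's coefficient on |0> equals sqrt(2)/2.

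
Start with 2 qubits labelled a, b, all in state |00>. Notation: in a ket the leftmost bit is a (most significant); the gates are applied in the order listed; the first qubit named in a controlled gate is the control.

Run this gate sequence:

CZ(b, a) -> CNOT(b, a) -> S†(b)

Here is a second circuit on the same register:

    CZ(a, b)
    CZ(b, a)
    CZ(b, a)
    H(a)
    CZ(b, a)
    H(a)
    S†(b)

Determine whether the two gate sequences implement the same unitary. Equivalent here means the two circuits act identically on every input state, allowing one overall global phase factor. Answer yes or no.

Yes, they are equivalent — the unitaries differ by at most a global phase.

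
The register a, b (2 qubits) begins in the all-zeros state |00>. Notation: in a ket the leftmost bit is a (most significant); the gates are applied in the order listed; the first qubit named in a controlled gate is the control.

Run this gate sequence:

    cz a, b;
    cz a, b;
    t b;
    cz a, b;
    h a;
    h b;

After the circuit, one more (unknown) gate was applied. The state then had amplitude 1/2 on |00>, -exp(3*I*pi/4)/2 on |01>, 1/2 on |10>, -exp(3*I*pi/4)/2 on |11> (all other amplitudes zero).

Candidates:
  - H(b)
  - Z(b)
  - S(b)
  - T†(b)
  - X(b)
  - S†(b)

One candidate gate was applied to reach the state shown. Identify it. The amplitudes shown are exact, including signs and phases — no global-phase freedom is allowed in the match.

The unique candidate consistent with the amplitudes is T†(b). Key observation: the block from step 1 through step 2 cancels to the identity and can be dropped.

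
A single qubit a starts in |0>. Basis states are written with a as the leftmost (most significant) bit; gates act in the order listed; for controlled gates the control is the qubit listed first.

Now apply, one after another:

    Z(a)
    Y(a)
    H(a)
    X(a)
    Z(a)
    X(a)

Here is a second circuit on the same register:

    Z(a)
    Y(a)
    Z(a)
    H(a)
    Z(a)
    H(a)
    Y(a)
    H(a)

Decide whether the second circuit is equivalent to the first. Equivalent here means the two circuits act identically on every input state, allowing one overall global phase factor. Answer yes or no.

No — the two circuits implement different unitaries, even allowing a global phase.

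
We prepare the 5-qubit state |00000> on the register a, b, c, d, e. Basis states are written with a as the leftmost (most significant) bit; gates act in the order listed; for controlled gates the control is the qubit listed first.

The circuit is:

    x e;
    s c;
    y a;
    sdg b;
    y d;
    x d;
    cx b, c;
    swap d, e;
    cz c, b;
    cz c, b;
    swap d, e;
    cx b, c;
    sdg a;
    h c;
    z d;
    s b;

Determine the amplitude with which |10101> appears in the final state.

The final state's coefficient on |10101> equals sqrt(2)*I/2. Key observation: steps 7-12 multiply out to the identity, so the circuit reduces to the remaining gates.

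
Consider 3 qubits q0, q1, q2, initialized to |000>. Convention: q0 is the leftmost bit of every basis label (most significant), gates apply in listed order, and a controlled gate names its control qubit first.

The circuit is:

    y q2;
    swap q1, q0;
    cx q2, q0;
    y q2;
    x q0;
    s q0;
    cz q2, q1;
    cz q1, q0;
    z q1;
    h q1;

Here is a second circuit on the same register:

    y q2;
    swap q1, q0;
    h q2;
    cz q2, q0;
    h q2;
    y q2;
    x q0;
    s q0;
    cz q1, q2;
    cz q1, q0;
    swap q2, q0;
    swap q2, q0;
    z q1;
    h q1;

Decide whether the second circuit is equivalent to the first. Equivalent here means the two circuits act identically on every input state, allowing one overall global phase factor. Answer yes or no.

No, they are not equivalent — no single phase factor reconciles the two unitaries.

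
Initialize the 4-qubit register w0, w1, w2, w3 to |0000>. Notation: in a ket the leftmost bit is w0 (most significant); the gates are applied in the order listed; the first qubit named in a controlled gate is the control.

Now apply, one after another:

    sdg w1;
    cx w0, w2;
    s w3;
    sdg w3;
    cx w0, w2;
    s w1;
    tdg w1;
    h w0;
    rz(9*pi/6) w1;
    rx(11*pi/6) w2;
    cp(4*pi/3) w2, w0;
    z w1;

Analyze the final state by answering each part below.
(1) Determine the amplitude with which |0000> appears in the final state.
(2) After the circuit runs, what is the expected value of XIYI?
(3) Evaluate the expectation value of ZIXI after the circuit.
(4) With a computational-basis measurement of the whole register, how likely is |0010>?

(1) The final state's coefficient on |0000> equals (1 + sqrt(3))*exp(I*pi/4)/4. Key observation: steps 1-6 multiply out to the identity, so the circuit reduces to the remaining gates.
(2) The expectation value of XIYI is 1/8.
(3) The observable ZIXI averages to -sqrt(3)/8.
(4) A full measurement returns |0010> with probability 1/4 - sqrt(3)/8.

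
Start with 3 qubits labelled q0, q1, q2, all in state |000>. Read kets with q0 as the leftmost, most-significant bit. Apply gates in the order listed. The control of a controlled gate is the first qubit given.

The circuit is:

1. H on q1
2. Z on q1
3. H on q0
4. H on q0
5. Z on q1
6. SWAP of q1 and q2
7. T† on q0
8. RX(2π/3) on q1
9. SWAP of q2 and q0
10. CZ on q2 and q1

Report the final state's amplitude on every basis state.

The resulting statevector has amplitude sqrt(2)/4 on |000>, 0 on |001>, -sqrt(6)*I/4 on |010>, 0 on |011>, sqrt(2)/4 on |100>, 0 on |101>, -sqrt(6)*I/4 on |110>, 0 on |111>. Key observation: steps 2-5 multiply out to the identity, so the circuit reduces to the remaining gates.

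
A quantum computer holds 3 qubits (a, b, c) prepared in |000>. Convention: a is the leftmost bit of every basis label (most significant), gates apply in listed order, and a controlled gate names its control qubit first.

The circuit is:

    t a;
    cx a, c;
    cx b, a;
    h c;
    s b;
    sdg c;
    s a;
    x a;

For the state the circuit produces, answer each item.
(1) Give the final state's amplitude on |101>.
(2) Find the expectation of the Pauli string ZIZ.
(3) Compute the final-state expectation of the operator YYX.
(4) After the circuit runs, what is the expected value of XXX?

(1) The final state's coefficient on |101> equals -sqrt(2)*I/2.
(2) The observable ZIZ averages to 0.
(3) The observable YYX averages to 0.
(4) The expectation value of XXX is 0.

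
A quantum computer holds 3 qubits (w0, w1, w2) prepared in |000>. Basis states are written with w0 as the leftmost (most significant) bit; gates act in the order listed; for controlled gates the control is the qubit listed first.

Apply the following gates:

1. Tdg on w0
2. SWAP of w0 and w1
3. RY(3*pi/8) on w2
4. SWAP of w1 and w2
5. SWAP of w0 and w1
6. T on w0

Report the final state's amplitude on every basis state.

After the circuit, the state carries amplitude cos(3*pi/16) on |000>, exp(I*pi/4)*sin(3*pi/16) on |100>, and 0 on every other basis state.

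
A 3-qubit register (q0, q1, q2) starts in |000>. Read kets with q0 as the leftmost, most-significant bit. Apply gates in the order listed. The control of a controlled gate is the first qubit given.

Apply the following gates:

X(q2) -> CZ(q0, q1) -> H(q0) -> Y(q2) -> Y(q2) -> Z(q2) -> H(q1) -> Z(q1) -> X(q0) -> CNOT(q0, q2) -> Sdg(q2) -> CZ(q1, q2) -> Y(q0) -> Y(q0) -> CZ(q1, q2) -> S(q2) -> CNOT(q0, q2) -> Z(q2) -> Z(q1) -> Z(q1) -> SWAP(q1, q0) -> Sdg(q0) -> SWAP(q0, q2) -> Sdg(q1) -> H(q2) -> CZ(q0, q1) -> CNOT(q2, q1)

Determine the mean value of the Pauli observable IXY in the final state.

The observable IXY averages to -1.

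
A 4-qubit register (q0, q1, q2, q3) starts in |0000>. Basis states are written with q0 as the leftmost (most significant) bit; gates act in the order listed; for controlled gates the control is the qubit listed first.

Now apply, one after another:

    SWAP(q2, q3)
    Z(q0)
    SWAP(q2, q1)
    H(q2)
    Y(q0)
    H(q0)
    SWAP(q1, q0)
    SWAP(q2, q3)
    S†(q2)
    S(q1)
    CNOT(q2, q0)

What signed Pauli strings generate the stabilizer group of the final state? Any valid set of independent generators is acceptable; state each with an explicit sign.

The stabilizer group can be generated by -IYII, +IIIX, +ZIII, +IIZI, among other valid generating sets.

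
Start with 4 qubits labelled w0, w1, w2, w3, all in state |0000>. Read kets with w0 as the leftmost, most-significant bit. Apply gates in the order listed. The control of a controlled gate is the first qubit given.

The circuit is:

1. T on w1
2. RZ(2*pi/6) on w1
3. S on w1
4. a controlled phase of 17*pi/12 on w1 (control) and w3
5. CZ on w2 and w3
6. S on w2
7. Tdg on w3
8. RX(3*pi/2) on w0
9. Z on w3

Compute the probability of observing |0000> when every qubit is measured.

A full measurement returns |0000> with probability 1/2.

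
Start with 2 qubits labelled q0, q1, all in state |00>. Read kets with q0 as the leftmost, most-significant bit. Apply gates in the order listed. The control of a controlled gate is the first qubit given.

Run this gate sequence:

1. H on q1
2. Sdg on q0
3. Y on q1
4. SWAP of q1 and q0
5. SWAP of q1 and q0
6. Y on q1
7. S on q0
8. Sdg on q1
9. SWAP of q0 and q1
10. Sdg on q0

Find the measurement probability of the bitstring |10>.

The probability of measuring |10> is 1/2. Key observation: gates 2-7 undo each other exactly, leaving only the rest of the circuit to track.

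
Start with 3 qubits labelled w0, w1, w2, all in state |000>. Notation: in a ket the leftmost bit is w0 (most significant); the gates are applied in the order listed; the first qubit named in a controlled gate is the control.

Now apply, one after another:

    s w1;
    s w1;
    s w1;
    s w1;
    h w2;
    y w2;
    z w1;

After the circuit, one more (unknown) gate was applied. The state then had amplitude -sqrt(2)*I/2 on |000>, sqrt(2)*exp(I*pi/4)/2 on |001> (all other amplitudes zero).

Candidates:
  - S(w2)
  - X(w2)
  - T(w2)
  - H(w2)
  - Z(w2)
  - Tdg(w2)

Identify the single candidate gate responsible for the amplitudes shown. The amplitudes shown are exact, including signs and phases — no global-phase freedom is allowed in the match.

It was Tdg(w2) that produced the state shown. Key observation: gates 1-4 undo each other exactly, leaving only the rest of the circuit to track.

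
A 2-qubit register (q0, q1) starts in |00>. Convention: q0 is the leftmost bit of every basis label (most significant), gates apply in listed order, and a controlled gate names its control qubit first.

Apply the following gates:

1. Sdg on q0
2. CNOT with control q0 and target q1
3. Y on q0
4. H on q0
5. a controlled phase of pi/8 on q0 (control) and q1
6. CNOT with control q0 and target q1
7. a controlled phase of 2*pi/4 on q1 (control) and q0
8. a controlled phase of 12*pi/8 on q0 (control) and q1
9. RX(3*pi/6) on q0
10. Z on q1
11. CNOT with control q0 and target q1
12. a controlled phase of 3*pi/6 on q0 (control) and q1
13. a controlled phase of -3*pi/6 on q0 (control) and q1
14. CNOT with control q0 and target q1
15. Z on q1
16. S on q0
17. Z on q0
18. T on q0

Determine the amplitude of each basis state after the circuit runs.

After the circuit, the state carries amplitude I/2 on |00>, -1/2 on |01>, -exp(3*I*pi/4)/2 on |10>, -exp(I*pi/4)/2 on |11>.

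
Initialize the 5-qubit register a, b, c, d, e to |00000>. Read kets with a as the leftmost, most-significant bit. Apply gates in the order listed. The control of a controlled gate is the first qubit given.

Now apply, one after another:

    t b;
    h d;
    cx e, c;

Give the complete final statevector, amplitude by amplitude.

The final amplitudes are sqrt(2)/2 on |00000>, sqrt(2)/2 on |00010>, and 0 on every other basis state.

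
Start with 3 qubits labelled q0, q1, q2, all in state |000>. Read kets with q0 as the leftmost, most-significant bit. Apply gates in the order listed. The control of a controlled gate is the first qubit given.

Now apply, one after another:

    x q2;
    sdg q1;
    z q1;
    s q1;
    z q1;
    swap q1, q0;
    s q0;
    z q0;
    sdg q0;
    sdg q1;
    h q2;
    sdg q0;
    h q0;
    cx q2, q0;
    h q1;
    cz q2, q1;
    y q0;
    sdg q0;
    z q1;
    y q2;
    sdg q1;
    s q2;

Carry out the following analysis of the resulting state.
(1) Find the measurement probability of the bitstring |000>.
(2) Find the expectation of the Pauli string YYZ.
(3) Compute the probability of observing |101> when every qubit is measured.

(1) Outcome |000> occurs with probability 1/8.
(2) The expectation value of YYZ is -1.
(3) A full measurement returns |101> with probability 1/8.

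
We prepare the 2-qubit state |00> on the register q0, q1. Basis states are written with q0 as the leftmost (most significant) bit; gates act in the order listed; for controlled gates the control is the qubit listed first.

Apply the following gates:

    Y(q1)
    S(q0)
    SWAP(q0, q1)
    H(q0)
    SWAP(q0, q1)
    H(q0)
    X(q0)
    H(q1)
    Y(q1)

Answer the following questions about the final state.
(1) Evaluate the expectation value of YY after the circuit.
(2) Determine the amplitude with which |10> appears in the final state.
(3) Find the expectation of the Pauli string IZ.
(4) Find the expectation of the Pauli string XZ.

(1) The observable YY averages to 0.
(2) The amplitude on |10> is sqrt(2)/2.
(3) The expectation value of IZ is 1.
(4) In the final state, XZ has expectation 1.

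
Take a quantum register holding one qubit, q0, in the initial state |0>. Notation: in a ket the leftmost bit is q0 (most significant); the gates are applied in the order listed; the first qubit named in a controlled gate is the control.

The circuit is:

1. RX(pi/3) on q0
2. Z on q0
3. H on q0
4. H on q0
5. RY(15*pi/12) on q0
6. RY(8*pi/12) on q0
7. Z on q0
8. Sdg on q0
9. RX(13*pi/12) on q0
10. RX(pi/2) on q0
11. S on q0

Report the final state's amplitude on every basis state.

After the circuit, the state carries amplitude 3/4 - I/4 on |0>, sqrt(3)*(-1 - I)/4 on |1>.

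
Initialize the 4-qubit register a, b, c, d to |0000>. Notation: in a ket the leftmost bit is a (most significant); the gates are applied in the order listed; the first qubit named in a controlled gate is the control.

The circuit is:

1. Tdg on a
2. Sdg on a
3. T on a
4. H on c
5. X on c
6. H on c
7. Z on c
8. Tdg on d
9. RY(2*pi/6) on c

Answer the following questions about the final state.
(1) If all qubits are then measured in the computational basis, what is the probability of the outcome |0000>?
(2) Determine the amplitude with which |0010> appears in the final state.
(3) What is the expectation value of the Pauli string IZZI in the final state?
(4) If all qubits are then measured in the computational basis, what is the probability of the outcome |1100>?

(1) Outcome |0000> occurs with probability 3/4. Key observation: the block from step 4 through step 7 cancels to the identity and can be dropped.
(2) |0010> carries amplitude 1/2 in the final state.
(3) The expectation value of IZZI is 1/2.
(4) A full measurement returns |1100> with probability 0.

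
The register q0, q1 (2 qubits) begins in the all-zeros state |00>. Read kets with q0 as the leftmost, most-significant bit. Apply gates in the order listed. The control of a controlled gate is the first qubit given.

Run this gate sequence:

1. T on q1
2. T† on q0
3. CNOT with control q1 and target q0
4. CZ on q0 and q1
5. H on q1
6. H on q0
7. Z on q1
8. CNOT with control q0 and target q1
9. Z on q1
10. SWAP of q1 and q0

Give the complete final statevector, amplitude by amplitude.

The resulting statevector has amplitude 1/2 on |00>, -1/2 on |01>, 1/2 on |10>, -1/2 on |11>.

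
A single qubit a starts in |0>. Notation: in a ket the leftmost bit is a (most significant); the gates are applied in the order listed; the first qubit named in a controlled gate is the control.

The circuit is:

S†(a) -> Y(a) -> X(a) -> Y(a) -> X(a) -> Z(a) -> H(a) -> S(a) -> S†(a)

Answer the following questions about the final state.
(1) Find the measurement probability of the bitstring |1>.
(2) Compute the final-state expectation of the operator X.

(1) Outcome |1> occurs with probability 1/2.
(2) The expectation value of X is 1.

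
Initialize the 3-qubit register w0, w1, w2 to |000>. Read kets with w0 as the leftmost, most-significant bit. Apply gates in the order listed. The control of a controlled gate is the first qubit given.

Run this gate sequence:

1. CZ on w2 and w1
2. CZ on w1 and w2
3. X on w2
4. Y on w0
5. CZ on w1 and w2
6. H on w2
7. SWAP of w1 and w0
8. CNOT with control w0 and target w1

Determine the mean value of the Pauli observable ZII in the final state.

In the final state, ZII has expectation 1.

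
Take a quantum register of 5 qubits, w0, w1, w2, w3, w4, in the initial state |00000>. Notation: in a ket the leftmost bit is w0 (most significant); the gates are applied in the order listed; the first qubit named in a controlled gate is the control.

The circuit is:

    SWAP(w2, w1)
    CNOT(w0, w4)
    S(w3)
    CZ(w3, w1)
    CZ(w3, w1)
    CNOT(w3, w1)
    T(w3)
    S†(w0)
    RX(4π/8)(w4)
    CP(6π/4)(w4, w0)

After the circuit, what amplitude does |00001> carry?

The final state's coefficient on |00001> equals -sqrt(2)*I/2. Key observation: steps 4-5 multiply out to the identity, so the circuit reduces to the remaining gates.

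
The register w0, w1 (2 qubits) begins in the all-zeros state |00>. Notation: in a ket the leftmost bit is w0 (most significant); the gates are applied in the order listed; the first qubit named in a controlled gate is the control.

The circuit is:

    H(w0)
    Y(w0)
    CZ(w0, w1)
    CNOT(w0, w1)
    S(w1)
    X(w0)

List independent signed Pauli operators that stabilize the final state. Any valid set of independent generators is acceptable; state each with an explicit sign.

One valid set of independent stabilizer generators is -XY, -ZZ (any independent generating set of the same group is equally correct).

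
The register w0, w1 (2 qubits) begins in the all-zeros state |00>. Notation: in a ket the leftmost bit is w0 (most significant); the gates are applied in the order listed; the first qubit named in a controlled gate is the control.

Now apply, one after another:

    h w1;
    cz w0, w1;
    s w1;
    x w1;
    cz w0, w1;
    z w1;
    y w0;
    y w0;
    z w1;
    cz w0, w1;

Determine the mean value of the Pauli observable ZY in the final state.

The expectation value of ZY is -1.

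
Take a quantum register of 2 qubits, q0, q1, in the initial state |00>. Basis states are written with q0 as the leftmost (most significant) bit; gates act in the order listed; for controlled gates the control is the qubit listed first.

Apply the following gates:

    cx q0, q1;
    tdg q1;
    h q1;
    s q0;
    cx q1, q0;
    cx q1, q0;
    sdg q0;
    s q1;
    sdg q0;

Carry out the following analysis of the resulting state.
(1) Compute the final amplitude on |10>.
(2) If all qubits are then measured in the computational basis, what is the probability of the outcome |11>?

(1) The amplitude on |10> is 0. Key observation: gates 4-7 undo each other exactly, leaving only the rest of the circuit to track.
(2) The probability of measuring |11> is 0.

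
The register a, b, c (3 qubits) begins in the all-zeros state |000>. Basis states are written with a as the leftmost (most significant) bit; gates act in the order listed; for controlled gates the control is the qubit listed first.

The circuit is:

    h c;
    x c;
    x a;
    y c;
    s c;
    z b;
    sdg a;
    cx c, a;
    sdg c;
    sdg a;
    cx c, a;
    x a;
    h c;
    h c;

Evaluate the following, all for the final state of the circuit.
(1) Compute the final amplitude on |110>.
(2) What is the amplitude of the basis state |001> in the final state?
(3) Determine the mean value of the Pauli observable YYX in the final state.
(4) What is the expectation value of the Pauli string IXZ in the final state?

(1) The amplitude on |110> is 0.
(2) The final state's coefficient on |001> equals sqrt(2)/2.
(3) In the final state, YYX has expectation 0.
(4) The expectation value of IXZ is 0.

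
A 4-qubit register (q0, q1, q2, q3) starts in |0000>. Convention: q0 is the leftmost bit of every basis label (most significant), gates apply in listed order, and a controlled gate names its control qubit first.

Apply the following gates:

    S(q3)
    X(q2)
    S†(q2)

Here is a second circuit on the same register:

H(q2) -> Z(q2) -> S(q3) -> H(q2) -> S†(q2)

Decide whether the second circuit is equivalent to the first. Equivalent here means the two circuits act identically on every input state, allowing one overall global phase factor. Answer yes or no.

Yes — the two circuits implement the same unitary up to a global phase.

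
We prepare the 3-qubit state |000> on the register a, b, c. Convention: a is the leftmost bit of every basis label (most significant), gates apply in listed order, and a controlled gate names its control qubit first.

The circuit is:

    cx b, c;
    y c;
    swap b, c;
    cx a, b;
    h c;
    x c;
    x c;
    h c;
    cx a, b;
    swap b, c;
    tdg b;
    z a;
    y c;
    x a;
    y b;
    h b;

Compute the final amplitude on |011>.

|011> carries amplitude 0 in the final state.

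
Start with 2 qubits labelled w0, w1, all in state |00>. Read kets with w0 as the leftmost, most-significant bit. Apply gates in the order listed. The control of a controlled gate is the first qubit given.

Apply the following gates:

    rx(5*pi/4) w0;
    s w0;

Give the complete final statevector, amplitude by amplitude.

The resulting statevector has amplitude -sqrt(2 - sqrt(2))/2 on |00>, 0 on |01>, sqrt(sqrt(2) + 2)/2 on |10>, 0 on |11>.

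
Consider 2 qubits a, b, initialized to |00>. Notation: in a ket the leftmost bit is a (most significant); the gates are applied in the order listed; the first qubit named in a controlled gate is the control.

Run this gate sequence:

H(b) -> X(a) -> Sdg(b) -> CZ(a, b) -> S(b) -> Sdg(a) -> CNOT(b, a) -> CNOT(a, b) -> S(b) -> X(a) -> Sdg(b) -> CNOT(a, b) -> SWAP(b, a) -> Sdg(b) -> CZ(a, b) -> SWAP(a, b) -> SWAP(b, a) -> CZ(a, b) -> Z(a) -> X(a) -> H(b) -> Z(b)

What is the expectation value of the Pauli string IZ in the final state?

The observable IZ averages to 0.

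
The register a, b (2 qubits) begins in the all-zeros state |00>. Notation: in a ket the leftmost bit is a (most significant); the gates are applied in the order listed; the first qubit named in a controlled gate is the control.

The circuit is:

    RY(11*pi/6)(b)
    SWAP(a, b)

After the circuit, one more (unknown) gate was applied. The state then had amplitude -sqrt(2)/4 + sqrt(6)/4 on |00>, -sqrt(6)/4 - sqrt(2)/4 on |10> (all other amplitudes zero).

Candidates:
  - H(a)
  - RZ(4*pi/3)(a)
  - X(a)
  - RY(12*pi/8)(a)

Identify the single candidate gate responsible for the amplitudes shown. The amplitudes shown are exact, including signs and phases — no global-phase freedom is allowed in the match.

The applied gate was X(a).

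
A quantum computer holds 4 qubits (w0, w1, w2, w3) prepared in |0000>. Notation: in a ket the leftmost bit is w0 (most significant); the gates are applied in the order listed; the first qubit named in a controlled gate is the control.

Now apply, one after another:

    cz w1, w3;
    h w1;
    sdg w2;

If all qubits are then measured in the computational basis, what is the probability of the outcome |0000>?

The probability of measuring |0000> is 1/2.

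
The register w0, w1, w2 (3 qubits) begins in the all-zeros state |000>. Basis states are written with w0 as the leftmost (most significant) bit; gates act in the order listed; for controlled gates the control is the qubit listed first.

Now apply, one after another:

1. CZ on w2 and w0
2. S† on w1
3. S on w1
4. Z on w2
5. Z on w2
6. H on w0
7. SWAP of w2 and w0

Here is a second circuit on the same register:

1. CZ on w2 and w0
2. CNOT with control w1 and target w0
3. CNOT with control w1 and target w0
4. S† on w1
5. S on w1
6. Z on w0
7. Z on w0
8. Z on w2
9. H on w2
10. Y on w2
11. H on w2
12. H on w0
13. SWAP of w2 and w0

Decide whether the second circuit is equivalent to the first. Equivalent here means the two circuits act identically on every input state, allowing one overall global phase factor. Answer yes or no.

No, they are not equivalent — no single phase factor reconciles the two unitaries.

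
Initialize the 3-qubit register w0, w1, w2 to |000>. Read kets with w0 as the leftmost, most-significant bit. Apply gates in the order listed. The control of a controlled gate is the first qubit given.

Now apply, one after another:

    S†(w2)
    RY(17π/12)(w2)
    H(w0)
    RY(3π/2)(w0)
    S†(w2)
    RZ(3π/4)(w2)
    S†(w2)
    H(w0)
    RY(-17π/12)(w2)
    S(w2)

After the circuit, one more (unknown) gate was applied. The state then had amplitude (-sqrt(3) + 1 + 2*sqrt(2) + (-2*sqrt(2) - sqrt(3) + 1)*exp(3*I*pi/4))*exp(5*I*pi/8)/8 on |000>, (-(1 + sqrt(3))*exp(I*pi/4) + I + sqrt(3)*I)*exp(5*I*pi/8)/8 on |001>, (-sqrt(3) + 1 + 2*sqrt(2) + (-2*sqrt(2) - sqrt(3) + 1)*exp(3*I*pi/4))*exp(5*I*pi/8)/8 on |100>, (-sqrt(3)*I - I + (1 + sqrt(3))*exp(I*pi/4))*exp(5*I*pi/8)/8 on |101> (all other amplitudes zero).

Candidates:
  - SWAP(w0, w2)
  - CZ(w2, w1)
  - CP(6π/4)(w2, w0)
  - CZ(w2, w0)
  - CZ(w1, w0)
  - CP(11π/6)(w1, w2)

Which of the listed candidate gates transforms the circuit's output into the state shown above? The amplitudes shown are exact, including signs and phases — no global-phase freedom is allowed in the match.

The applied gate was CZ(w2, w0).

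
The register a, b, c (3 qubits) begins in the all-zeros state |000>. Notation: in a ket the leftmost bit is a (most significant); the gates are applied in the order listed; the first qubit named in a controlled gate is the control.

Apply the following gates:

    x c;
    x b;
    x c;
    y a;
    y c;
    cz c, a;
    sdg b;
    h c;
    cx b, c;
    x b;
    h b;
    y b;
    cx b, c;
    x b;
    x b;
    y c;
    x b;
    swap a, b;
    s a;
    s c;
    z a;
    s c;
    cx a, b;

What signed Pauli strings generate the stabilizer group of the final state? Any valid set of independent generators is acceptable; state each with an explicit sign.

One valid set of independent stabilizer generators is +XYI, -IIX, -ZZI (any independent generating set of the same group is equally correct).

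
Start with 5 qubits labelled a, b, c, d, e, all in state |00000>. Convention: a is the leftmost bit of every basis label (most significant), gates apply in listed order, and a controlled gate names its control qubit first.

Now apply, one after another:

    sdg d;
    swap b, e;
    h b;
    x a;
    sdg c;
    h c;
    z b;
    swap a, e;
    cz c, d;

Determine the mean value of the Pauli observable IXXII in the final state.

The observable IXXII averages to -1.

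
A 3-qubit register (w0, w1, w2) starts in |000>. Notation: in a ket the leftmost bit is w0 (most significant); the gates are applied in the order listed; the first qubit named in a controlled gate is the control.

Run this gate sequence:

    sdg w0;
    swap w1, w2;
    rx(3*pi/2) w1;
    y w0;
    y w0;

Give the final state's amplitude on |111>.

The final state's coefficient on |111> equals 0.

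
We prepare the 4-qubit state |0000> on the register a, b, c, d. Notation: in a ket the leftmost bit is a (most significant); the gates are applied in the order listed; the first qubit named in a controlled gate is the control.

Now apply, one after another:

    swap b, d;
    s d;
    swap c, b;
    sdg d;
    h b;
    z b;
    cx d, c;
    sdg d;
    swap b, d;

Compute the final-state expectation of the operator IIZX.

The observable IIZX averages to -1.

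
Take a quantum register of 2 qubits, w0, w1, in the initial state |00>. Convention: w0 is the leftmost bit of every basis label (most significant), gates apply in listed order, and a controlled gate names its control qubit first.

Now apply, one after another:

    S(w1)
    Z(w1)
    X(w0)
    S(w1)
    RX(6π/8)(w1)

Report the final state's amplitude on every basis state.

After the circuit, the state carries amplitude 0 on |00>, 0 on |01>, sqrt(2 - sqrt(2))/2 on |10>, -I*sqrt(sqrt(2) + 2)/2 on |11>.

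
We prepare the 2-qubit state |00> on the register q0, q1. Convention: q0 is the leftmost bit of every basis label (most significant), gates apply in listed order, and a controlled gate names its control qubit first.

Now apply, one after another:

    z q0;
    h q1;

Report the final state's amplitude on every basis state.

After the circuit, the state carries amplitude sqrt(2)/2 on |00>, sqrt(2)/2 on |01>, 0 on |10>, 0 on |11>.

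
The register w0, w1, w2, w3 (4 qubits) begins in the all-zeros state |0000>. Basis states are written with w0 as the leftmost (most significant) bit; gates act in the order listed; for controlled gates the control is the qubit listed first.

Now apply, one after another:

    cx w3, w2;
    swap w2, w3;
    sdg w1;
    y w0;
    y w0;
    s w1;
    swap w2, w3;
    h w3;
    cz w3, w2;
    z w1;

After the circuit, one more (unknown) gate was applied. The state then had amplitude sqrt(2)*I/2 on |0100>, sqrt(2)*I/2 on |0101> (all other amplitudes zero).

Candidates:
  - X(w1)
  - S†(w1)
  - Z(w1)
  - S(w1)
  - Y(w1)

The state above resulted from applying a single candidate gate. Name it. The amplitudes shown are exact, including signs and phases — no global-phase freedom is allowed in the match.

The unique candidate consistent with the amplitudes is Y(w1).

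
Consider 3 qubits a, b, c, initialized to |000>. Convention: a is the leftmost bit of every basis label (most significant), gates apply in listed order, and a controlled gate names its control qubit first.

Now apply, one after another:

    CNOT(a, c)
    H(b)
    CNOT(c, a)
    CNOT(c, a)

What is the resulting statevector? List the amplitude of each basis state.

The final amplitudes are sqrt(2)/2 on |000>, sqrt(2)/2 on |010>, and 0 on every other basis state. Key observation: the block from step 3 through step 4 cancels to the identity and can be dropped.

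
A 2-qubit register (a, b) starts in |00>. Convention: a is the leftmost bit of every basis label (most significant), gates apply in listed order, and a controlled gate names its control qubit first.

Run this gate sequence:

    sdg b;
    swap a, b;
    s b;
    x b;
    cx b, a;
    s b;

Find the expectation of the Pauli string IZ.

The observable IZ averages to -1.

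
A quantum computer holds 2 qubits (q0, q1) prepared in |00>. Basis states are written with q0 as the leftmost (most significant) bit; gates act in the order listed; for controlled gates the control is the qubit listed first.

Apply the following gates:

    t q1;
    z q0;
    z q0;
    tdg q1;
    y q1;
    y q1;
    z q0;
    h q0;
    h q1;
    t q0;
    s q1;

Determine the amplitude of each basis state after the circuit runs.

The final amplitudes are 1/2 on |00>, I/2 on |01>, exp(I*pi/4)/2 on |10>, exp(3*I*pi/4)/2 on |11>.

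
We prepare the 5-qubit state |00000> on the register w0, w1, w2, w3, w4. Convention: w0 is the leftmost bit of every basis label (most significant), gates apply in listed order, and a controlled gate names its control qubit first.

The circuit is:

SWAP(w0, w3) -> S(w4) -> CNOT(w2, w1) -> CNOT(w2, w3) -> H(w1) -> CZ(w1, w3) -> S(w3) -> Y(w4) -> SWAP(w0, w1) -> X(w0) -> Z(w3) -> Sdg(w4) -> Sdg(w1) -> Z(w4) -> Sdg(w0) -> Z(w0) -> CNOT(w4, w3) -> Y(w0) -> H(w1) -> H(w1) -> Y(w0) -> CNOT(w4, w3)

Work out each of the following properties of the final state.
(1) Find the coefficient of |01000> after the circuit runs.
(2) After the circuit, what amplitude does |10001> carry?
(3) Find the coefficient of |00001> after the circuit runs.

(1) The final state's coefficient on |01000> equals 0. Key observation: steps 17-22 multiply out to the identity, so the circuit reduces to the remaining gates.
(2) The amplitude on |10001> is -sqrt(2)*I/2.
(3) |00001> carries amplitude -sqrt(2)/2 in the final state.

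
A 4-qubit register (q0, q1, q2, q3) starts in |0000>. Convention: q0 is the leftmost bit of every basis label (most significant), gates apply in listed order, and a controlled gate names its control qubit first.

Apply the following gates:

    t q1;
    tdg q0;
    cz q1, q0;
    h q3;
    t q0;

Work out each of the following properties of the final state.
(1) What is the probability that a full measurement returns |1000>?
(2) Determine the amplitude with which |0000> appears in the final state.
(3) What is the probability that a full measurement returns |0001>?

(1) Outcome |1000> occurs with probability 0.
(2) The final state's coefficient on |0000> equals sqrt(2)/2.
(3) The probability of measuring |0001> is 1/2.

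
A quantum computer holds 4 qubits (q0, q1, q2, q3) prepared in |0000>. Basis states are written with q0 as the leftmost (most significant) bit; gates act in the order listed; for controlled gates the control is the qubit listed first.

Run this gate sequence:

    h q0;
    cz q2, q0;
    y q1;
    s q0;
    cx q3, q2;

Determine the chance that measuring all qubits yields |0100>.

The probability of measuring |0100> is 1/2.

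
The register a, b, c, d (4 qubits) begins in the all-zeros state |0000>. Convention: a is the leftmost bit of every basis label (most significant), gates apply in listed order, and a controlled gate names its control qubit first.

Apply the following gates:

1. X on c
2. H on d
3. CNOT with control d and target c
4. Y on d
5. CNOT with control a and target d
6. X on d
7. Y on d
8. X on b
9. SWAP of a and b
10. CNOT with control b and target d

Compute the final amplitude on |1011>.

|1011> carries amplitude -sqrt(2)/2 in the final state.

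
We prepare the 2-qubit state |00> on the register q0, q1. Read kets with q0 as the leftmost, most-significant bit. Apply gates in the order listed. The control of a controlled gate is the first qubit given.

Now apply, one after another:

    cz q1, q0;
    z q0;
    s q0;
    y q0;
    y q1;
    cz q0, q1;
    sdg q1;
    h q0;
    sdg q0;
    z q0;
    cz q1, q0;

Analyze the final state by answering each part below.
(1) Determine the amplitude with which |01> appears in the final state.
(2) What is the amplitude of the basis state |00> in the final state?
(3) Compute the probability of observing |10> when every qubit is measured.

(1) The amplitude on |01> is -sqrt(2)*I/2.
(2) The final state's coefficient on |00> equals 0.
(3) The probability of measuring |10> is 0.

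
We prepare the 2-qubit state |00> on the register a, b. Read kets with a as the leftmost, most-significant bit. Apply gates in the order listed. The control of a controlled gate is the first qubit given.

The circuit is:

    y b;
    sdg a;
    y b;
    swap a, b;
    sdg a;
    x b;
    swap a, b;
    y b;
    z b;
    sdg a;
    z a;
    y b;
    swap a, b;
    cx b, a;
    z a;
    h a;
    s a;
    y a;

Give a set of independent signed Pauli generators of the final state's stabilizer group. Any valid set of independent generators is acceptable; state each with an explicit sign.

One valid set of independent stabilizer generators is -YI, -IZ (any independent generating set of the same group is equally correct).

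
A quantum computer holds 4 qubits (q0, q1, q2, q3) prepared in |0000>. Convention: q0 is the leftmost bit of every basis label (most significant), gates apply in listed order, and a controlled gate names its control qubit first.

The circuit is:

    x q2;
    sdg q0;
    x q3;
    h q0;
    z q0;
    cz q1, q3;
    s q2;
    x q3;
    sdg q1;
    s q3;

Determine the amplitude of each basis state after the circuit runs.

The resulting statevector has amplitude sqrt(2)*I/2 on |0010>, -sqrt(2)*I/2 on |1010>, and 0 on every other basis state.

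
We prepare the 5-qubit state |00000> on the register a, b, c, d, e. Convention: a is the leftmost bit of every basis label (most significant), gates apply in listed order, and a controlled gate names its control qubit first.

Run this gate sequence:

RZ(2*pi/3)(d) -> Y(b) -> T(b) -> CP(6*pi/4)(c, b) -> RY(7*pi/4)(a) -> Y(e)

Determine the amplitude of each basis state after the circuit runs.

After the circuit, the state carries amplitude -sqrt(sqrt(2) + 2)*exp(11*I*pi/12)/2 on |01001>, sqrt(2 - sqrt(2))*exp(11*I*pi/12)/2 on |11001>, and 0 on every other basis state.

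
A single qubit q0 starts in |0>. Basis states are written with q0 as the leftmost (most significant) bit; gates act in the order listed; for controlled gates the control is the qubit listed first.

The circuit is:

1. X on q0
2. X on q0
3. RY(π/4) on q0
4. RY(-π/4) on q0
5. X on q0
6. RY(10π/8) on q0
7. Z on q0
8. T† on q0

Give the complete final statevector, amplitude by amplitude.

The resulting statevector has amplitude -sqrt(sqrt(2) + 2)/2 on |0>, -sqrt(2 - sqrt(2))*exp(3*I*pi/4)/2 on |1>. Key observation: gates 2-5 undo each other exactly, leaving only the rest of the circuit to track.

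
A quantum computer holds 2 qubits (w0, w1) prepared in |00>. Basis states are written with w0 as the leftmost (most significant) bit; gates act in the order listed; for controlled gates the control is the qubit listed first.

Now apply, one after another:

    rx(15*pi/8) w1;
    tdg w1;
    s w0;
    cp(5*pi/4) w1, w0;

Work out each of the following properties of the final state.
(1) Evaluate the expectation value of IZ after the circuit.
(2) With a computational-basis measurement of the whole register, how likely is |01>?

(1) The expectation value of IZ is sqrt(sqrt(2) + 2)/2.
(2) A full measurement returns |01> with probability sin(pi/16)**2.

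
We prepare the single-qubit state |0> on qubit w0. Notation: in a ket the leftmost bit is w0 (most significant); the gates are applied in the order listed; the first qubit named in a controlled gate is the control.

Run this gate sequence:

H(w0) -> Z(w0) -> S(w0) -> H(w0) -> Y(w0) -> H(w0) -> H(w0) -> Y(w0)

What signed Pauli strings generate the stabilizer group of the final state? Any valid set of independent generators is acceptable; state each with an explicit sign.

The final state is stabilized by the group generated by +Y; other independent generating sets are equally valid. Key observation: the block from step 5 through step 8 cancels to the identity and can be dropped.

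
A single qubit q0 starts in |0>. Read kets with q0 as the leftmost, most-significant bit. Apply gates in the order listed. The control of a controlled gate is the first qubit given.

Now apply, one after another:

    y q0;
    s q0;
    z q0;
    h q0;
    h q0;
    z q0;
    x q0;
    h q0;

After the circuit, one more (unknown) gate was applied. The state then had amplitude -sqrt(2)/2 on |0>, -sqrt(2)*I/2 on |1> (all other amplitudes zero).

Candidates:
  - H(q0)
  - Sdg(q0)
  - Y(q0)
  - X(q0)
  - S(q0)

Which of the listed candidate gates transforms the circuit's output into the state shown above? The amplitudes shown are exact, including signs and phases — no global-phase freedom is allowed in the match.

The applied gate was S(q0). Key observation: steps 3-6 multiply out to the identity, so the circuit reduces to the remaining gates.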